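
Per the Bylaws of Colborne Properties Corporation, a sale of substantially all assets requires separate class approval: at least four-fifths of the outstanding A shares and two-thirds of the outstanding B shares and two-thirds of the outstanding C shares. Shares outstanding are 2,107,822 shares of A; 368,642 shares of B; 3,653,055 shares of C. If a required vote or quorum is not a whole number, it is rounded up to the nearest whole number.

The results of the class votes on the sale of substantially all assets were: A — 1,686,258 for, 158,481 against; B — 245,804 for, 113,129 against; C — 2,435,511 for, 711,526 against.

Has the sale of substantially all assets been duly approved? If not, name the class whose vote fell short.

Approved — every class gave the required vote.

A: 4/5 of 2107822 = 1686257.60, rounded up to 1686258; 1,686,258 required, 1,686,258 in favor — approved.
B: 2/3 of 368642 = 245761.33, rounded up to 245762; 245,762 required, 245,804 in favor — approved.
C: 2/3 of 3653055 = 2435370; 2,435,370 required, 2,435,511 in favor — approved.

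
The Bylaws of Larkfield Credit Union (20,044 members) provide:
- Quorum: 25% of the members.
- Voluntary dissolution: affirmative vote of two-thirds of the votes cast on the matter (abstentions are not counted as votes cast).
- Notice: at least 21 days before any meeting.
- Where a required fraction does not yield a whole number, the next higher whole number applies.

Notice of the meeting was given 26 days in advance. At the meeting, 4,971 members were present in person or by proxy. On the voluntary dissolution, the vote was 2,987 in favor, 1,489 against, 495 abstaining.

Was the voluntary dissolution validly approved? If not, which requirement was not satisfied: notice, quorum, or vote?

Notice: 26 days given; 21 required. Satisfied.
Quorum: 25% of 20,044 = 5,011; 4,971 present. Not satisfied.
Vote: requires two-thirds of the votes cast (4,971 − 495 abstaining = 4,476); 2/3 of 4476 = 2984, so 2,984 needed; 2,987 in favor. Satisfied.

Invalid — quorum requirement not satisfied.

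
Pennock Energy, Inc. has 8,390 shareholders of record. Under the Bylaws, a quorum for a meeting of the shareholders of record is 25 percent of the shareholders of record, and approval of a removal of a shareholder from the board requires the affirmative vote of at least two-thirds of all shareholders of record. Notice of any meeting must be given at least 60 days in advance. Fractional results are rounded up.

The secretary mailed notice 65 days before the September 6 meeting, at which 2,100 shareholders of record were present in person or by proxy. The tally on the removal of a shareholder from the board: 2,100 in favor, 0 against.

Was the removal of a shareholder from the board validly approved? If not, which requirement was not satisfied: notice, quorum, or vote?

Notice: 65 days given; 60 required. Satisfied.
Quorum: 25% of 8,390 = 2,097.50, rounded up to 2,098; 2,100 present. Satisfied.
Vote: requires two-thirds of all shareholders of record (8,390); 2/3 of 8390 = 5593.33, rounded up to 5594, so 5,594 needed; 2,100 in favor. Not satisfied.

Invalid — vote requirement not satisfied.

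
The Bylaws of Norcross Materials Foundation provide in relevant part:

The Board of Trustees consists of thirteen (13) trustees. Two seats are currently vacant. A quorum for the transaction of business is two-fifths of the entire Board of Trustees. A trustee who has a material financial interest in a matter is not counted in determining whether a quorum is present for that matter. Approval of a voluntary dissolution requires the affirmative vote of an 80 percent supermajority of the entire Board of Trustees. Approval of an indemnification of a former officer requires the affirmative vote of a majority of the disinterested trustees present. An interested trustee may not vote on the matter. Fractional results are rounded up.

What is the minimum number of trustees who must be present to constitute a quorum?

6

2/5 of 13 = 5.20, rounded up to 6.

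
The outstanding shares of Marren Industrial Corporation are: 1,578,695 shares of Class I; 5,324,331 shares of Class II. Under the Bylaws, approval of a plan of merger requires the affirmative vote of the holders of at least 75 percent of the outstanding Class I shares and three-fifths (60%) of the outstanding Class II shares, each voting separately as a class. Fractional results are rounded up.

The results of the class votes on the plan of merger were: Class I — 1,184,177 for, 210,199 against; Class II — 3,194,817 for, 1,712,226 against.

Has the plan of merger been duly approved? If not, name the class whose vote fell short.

Class I: 3/4 of 1578695 = 1184021.25, rounded up to 1184022; 1,184,022 required, 1,184,177 in favor — approved.
Class II: 3/5 of 5324331 = 3194598.60, rounded up to 3194599; 3,194,599 required, 3,194,817 in favor — approved.

Approved — every class gave the required vote.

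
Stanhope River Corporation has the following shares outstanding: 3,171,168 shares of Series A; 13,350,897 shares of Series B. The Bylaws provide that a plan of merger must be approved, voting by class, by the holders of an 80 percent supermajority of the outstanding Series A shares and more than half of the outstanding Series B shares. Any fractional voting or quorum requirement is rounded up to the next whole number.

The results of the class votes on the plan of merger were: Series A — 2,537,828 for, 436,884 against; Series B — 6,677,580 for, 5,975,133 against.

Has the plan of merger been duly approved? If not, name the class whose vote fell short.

Series A: 4/5 of 3171168 = 2536934.40, rounded up to 2536935; 2,536,935 required, 2,537,828 in favor — approved.
Series B: a majority of 13350897 is 6675449; 6,675,449 required, 6,677,580 in favor — approved.

Approved — every class gave the required vote.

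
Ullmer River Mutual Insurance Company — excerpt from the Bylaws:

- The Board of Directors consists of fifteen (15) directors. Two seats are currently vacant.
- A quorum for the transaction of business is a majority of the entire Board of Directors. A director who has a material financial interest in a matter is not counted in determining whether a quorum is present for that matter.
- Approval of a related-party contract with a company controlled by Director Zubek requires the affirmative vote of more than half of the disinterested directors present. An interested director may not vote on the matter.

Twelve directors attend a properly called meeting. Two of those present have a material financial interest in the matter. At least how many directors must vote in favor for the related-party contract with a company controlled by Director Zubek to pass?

The related-party contract with a company controlled by Director Zubek requires a majority of the disinterested directors present (12 − 2 = 10).
A majority of 10 is 6.

6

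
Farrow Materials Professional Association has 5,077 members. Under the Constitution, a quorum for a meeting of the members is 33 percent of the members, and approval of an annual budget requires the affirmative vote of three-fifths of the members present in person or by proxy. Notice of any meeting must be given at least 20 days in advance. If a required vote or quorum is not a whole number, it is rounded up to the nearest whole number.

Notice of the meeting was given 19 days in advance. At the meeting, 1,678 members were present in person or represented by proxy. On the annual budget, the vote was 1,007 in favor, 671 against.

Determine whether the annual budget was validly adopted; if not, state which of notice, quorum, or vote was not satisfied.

Invalid — notice requirement not satisfied.

Notice: 19 days given; 20 required. Not satisfied.
Quorum: 33% of 5,077 = 1,675.41, rounded up to 1,676; 1,678 present. Satisfied.
Vote: requires three-fifths of those present (1,678); 3/5 of 1678 = 1006.80, rounded up to 1007, so 1,007 needed; 1,007 in favor. Satisfied.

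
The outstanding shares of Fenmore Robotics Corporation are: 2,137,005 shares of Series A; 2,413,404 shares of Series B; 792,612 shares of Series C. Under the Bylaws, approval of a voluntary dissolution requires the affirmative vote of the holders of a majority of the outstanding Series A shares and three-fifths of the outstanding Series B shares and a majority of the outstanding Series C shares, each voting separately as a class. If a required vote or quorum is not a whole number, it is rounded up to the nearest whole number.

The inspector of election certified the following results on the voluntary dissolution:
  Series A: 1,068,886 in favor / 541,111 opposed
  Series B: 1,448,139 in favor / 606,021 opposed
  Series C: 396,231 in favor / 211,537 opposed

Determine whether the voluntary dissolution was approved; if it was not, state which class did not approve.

Series A: a majority of 2137005 is 1068503; 1,068,503 required, 1,068,886 in favor — approved.
Series B: 3/5 of 2413404 = 1448042.40, rounded up to 1448043; 1,448,043 required, 1,448,139 in favor — approved.
Series C: a majority of 792612 is 396307; 396,307 required, 396,231 in favor — not approved.

Not approved — the Series C shares did not give the required vote.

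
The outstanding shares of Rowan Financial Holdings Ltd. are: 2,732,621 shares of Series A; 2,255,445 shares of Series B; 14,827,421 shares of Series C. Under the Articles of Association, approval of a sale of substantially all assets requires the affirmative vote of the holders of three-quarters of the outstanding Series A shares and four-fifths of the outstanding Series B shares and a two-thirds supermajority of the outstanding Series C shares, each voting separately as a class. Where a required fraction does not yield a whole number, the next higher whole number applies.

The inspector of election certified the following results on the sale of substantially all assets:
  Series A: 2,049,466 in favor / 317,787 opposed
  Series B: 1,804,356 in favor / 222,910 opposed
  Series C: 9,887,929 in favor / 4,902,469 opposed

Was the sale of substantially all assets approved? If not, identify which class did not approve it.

Series A: 3/4 of 2732621 = 2049465.75, rounded up to 2049466; 2,049,466 required, 2,049,466 in favor — approved.
Series B: 4/5 of 2255445 = 1804356; 1,804,356 required, 1,804,356 in favor — approved.
Series C: 2/3 of 14827421 = 9884947.33, rounded up to 9884948; 9,884,948 required, 9,887,929 in favor — approved.

Approved — every class gave the required vote.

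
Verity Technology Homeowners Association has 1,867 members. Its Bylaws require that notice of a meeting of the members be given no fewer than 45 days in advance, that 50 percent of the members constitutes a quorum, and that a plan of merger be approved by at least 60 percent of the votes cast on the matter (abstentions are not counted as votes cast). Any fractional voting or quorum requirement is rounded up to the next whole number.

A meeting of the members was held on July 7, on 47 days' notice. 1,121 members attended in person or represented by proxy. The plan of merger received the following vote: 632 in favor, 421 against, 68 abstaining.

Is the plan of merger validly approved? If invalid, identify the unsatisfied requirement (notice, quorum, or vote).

Notice: 47 days given; 45 required. Satisfied.
Quorum: 50% of 1,867 = 933.50, rounded up to 934; 1,121 present. Satisfied.
Vote: requires three-fifths of the votes cast (1,121 − 68 abstaining = 1,053); 3/5 of 1053 = 631.80, rounded up to 632, so 632 needed; 632 in favor. Satisfied.

Valid — all requirements satisfied.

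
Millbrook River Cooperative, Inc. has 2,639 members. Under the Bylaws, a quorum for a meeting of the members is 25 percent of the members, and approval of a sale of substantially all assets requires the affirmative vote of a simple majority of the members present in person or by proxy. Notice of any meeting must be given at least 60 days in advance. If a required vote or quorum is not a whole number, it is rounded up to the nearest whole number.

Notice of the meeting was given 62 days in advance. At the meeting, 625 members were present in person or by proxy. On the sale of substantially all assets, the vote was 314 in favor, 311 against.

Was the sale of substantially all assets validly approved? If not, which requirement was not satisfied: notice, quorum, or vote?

Notice: 62 days given; 60 required. Satisfied.
Quorum: 25% of 2,639 = 659.75, rounded up to 660; 625 present. Not satisfied.
Vote: requires a majority of those present (625); a majority of 625 is 313, so 313 needed; 314 in favor. Satisfied.

Invalid — quorum requirement not satisfied.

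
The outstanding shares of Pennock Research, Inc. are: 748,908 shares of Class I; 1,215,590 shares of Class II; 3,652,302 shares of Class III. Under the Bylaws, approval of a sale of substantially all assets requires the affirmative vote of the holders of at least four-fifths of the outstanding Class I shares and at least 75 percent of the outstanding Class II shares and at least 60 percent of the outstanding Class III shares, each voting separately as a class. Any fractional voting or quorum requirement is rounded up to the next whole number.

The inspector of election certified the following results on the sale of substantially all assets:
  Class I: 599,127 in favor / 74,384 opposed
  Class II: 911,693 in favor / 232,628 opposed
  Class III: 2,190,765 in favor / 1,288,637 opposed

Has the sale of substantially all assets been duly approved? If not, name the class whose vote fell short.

Class I: 4/5 of 748908 = 599126.40, rounded up to 599127; 599,127 required, 599,127 in favor — approved.
Class II: 3/4 of 1215590 = 911692.50, rounded up to 911693; 911,693 required, 911,693 in favor — approved.
Class III: 3/5 of 3652302 = 2191381.20, rounded up to 2191382; 2,191,382 required, 2,190,765 in favor — not approved.

Not approved — the Class III shares did not give the required vote.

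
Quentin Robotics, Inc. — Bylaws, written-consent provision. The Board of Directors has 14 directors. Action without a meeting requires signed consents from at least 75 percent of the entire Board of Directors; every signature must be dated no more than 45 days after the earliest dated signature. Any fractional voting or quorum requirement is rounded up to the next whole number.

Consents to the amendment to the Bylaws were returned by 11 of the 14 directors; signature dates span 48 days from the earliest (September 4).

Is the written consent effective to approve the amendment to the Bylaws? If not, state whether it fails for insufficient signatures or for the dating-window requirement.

Signatures required: at least 75 percent of 14 — 3/4 of 14 = 10.50, rounded up to 11, so 11 needed; 11 signed. Sufficient.
Dating window: the latest signature is 48 days after the earliest; the limit is 45 days. Outside the window.

Not effective — dating-window requirement not satisfied.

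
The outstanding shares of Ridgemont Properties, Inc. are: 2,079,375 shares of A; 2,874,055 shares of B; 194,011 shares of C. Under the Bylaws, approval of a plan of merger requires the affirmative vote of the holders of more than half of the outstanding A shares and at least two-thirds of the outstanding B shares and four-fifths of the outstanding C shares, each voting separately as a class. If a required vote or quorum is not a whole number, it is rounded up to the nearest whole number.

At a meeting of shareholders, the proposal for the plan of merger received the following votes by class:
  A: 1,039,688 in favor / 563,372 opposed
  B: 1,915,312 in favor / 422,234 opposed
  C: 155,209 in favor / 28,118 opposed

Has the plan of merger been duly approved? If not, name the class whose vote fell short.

A: a majority of 2079375 is 1039688; 1,039,688 required, 1,039,688 in favor — approved.
B: 2/3 of 2874055 = 1916036.67, rounded up to 1916037; 1,916,037 required, 1,915,312 in favor — not approved.
C: 4/5 of 194011 = 155208.80, rounded up to 155209; 155,209 required, 155,209 in favor — approved.

Not approved — the B shares did not give the required vote.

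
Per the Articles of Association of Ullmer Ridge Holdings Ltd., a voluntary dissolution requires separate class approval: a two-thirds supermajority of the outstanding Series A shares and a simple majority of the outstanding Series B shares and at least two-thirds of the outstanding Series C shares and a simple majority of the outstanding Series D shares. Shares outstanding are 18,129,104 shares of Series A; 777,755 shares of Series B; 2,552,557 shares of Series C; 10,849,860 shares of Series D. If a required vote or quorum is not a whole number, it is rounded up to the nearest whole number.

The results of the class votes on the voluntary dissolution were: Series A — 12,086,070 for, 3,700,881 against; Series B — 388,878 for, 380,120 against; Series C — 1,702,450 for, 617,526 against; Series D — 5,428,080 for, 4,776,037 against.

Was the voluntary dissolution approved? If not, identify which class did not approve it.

Series A: 2/3 of 18129104 = 12086069.33, rounded up to 12086070; 12,086,070 required, 12,086,070 in favor — approved.
Series B: a majority of 777755 is 388878; 388,878 required, 388,878 in favor — approved.
Series C: 2/3 of 2552557 = 1701704.67, rounded up to 1701705; 1,701,705 required, 1,702,450 in favor — approved.
Series D: a majority of 10849860 is 5424931; 5,424,931 required, 5,428,080 in favor — approved.

Approved — every class gave the required vote.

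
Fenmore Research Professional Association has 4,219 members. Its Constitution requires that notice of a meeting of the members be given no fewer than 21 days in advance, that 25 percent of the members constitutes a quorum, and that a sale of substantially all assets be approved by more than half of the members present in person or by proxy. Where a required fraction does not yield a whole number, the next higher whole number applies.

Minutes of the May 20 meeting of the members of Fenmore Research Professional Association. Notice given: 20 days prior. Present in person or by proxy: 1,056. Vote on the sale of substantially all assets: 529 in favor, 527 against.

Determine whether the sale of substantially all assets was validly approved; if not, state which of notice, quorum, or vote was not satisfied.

Notice: 20 days given; 21 required. Not satisfied.
Quorum: 25% of 4,219 = 1,054.75, rounded up to 1,055; 1,056 present. Satisfied.
Vote: requires a majority of those present (1,056); a majority of 1056 is 529, so 529 needed; 529 in favor. Satisfied.

Invalid — notice requirement not satisfied.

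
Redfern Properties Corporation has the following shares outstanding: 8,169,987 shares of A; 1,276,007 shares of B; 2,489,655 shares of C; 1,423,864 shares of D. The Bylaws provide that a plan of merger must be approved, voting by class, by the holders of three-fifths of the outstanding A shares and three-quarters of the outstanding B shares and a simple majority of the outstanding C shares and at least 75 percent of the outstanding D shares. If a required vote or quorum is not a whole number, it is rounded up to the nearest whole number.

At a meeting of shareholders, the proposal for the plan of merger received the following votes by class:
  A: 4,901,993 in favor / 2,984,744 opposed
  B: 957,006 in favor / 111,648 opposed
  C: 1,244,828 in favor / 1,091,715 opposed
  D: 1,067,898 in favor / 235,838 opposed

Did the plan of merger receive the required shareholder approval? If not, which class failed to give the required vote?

Approved — every class gave the required vote.

A: 3/5 of 8169987 = 4901992.20, rounded up to 4901993; 4,901,993 required, 4,901,993 in favor — approved.
B: 3/4 of 1276007 = 957005.25, rounded up to 957006; 957,006 required, 957,006 in favor — approved.
C: a majority of 2489655 is 1244828; 1,244,828 required, 1,244,828 in favor — approved.
D: 3/4 of 1423864 = 1067898; 1,067,898 required, 1,067,898 in favor — approved.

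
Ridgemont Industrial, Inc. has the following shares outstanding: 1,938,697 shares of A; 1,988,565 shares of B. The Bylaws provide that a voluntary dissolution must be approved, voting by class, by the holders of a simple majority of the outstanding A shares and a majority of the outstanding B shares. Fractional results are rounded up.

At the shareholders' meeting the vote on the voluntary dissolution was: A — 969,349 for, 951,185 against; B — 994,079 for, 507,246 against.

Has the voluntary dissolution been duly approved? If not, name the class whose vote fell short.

A: a majority of 1938697 is 969349; 969,349 required, 969,349 in favor — approved.
B: a majority of 1988565 is 994283; 994,283 required, 994,079 in favor — not approved.

Not approved — the B shares did not give the required vote.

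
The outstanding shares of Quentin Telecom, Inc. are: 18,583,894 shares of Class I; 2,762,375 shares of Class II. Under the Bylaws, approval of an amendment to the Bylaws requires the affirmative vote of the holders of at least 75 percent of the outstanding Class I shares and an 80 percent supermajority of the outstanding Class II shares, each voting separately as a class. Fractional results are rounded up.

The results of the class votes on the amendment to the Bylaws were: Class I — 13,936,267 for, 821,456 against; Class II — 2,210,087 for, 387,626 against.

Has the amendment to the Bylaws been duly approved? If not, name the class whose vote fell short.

Not approved — the Class I shares did not give the required vote.

Class I: 3/4 of 18583894 = 13937920.50, rounded up to 13937921; 13,937,921 required, 13,936,267 in favor — not approved.
Class II: 4/5 of 2762375 = 2209900; 2,209,900 required, 2,210,087 in favor — approved.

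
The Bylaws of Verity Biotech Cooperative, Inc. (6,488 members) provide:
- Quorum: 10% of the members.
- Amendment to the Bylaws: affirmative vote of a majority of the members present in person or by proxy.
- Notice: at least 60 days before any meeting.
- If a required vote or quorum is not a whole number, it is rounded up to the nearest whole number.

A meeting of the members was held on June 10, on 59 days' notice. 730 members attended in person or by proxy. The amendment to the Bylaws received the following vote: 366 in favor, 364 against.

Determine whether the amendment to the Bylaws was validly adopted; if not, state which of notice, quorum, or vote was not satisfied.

Notice: 59 days given; 60 required. Not satisfied.
Quorum: 10% of 6,488 = 648.80, rounded up to 649; 730 present. Satisfied.
Vote: requires a majority of those present (730); a majority of 730 is 366, so 366 needed; 366 in favor. Satisfied.

Invalid — notice requirement not satisfied.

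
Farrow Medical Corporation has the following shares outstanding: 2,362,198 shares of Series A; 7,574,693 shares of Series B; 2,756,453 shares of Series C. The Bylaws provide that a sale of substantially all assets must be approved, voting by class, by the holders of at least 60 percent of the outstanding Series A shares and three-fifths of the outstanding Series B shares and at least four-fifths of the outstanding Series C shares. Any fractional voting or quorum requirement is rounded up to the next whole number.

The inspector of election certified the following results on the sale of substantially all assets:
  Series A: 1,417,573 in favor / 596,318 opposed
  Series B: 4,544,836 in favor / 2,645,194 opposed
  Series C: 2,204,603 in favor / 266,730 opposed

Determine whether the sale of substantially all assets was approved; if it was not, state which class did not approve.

Not approved — the Series C shares did not give the required vote.

Series A: 3/5 of 2362198 = 1417318.80, rounded up to 1417319; 1,417,319 required, 1,417,573 in favor — approved.
Series B: 3/5 of 7574693 = 4544815.80, rounded up to 4544816; 4,544,816 required, 4,544,836 in favor — approved.
Series C: 4/5 of 2756453 = 2205162.40, rounded up to 2205163; 2,205,163 required, 2,204,603 in favor — not approved.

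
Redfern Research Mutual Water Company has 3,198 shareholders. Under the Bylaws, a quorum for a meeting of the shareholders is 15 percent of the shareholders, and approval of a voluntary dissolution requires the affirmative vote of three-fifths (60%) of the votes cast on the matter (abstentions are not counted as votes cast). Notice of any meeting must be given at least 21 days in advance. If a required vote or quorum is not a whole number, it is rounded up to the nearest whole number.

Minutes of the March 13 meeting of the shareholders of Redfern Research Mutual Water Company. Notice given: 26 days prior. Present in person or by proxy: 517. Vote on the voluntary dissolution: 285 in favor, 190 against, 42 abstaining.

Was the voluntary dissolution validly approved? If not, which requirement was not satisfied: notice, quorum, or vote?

Valid — all requirements satisfied.

Notice: 26 days given; 21 required. Satisfied.
Quorum: 15% of 3,198 = 479.70, rounded up to 480; 517 present. Satisfied.
Vote: requires three-fifths of the votes cast (517 − 42 abstaining = 475); 3/5 of 475 = 285, so 285 needed; 285 in favor. Satisfied.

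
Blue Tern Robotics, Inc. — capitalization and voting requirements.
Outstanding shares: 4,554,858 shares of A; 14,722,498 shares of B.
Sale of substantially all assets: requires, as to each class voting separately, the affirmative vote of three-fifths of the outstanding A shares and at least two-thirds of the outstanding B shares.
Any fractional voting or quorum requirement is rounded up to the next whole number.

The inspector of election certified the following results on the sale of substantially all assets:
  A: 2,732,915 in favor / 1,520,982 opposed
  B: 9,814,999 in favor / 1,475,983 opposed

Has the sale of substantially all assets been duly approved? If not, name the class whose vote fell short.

Approved — every class gave the required vote.

A: 3/5 of 4554858 = 2732914.80, rounded up to 2732915; 2,732,915 required, 2,732,915 in favor — approved.
B: 2/3 of 14722498 = 9814998.67, rounded up to 9814999; 9,814,999 required, 9,814,999 in favor — approved.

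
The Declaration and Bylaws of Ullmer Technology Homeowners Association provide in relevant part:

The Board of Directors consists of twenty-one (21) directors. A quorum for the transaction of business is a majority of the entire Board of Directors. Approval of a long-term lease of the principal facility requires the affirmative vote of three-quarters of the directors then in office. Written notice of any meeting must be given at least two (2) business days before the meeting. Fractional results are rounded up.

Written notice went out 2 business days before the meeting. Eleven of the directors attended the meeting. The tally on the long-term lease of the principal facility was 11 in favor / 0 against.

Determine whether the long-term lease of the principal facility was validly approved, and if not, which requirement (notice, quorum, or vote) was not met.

Invalid — vote requirement not satisfied.

Notice: 2 business days given; 2 required (2 ≥ 2). Satisfied.
Quorum: 11 present; quorum is 11. Satisfied.
Vote: the long-term lease of the principal facility requires three-fourths of the directors then in office (21). 3/4 of 21 = 15.75, rounded up to 16, so 16 affirmative votes are needed; 11 voted in favor. Not satisfied.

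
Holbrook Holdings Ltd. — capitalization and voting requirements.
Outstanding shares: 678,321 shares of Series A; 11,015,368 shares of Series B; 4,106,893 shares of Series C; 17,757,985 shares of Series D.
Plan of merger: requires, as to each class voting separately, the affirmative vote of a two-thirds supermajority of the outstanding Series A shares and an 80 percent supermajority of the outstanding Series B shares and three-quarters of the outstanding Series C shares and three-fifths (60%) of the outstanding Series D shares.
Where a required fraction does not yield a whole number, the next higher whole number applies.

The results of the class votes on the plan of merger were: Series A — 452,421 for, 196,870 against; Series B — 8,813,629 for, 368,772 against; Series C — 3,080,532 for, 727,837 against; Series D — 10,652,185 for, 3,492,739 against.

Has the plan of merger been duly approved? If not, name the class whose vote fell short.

Series A: 2/3 of 678321 = 452214; 452,214 required, 452,421 in favor — approved.
Series B: 4/5 of 11015368 = 8812294.40, rounded up to 8812295; 8,812,295 required, 8,813,629 in favor — approved.
Series C: 3/4 of 4106893 = 3080169.75, rounded up to 3080170; 3,080,170 required, 3,080,532 in favor — approved.
Series D: 3/5 of 17757985 = 10654791; 10,654,791 required, 10,652,185 in favor — not approved.

Not approved — the Series D shares did not give the required vote.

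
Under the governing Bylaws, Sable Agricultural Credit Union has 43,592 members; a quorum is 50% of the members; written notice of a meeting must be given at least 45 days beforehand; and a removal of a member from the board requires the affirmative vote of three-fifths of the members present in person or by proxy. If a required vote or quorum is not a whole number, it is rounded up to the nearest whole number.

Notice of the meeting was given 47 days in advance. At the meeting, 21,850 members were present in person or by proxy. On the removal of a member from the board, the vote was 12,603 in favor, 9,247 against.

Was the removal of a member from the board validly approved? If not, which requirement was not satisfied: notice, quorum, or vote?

Notice: 47 days given; 45 required. Satisfied.
Quorum: 50% of 43,592 = 21,796; 21,850 present. Satisfied.
Vote: requires three-fifths of those present (21,850); 3/5 of 21850 = 13110, so 13,110 needed; 12,603 in favor. Not satisfied.

Invalid — vote requirement not satisfied.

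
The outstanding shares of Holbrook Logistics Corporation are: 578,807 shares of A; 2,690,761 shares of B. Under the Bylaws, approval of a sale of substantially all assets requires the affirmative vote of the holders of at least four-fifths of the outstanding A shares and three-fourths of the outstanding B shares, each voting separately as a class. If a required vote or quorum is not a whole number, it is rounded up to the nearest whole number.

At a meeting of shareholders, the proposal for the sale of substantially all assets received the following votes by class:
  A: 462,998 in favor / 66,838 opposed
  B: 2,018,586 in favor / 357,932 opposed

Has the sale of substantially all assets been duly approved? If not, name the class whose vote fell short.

Not approved — the A shares did not give the required vote.

A: 4/5 of 578807 = 463045.60, rounded up to 463046; 463,046 required, 462,998 in favor — not approved.
B: 3/4 of 2690761 = 2018070.75, rounded up to 2018071; 2,018,071 required, 2,018,586 in favor — approved.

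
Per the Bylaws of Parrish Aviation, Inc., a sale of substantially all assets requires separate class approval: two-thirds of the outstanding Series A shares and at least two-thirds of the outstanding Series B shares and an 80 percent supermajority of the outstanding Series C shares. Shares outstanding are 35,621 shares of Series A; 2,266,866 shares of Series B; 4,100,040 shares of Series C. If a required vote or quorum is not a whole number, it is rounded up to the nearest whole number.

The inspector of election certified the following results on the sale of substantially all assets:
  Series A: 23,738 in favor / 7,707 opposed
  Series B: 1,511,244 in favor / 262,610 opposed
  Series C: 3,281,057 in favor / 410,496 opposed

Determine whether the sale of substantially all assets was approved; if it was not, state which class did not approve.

Series A: 2/3 of 35621 = 23747.33, rounded up to 23748; 23,748 required, 23,738 in favor — not approved.
Series B: 2/3 of 2266866 = 1511244; 1,511,244 required, 1,511,244 in favor — approved.
Series C: 4/5 of 4100040 = 3280032; 3,280,032 required, 3,281,057 in favor — approved.

Not approved — the Series A shares did not give the required vote.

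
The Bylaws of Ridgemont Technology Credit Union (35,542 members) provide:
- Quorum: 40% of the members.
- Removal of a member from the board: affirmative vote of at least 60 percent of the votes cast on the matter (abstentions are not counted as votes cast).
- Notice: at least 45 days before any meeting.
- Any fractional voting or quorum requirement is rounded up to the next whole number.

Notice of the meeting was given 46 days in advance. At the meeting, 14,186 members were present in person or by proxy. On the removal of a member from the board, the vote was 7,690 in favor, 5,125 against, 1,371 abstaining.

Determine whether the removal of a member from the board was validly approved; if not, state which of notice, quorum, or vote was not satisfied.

Notice: 46 days given; 45 required. Satisfied.
Quorum: 40% of 35,542 = 14,216.80, rounded up to 14,217; 14,186 present. Not satisfied.
Vote: requires three-fifths of the votes cast (14,186 − 1,371 abstaining = 12,815); 3/5 of 12815 = 7689, so 7,689 needed; 7,690 in favor. Satisfied.

Invalid — quorum requirement not satisfied.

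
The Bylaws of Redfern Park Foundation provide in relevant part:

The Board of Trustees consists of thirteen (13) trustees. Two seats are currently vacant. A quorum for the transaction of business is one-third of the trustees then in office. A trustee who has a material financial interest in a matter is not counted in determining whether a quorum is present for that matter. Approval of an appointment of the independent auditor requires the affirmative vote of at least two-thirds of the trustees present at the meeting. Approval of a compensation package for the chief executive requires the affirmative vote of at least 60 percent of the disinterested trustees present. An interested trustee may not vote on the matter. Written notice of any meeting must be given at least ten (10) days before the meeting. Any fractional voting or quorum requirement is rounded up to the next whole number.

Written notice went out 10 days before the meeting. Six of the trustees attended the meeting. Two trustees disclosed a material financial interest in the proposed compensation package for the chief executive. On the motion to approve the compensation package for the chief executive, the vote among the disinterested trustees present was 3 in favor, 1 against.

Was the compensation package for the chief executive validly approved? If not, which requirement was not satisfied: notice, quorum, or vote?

Notice: 10 days given; 10 required (10 ≥ 10). Satisfied.
Quorum: 6 present, but the 2 interested trustees do not count, leaving 4. Quorum is 4. Satisfied.
Vote: the compensation package for the chief executive requires three-fifths of the disinterested trustees present (6 − 2 = 4). 3/5 of 4 = 2.40, rounded up to 3, so 3 affirmative votes are needed; 3 voted in favor. Satisfied.

Valid — all requirements satisfied.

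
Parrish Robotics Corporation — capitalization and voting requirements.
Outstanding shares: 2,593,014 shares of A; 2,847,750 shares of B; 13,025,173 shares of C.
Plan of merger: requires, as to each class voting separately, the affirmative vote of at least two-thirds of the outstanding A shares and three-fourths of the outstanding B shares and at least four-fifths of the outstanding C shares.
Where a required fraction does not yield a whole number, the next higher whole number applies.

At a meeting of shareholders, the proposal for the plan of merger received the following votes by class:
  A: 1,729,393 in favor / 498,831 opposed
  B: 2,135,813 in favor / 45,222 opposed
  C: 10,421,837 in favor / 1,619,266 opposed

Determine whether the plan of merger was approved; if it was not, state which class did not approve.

Approved — every class gave the required vote.

A: 2/3 of 2593014 = 1728676; 1,728,676 required, 1,729,393 in favor — approved.
B: 3/4 of 2847750 = 2135812.50, rounded up to 2135813; 2,135,813 required, 2,135,813 in favor — approved.
C: 4/5 of 13025173 = 10420138.40, rounded up to 10420139; 10,420,139 required, 10,421,837 in favor — approved.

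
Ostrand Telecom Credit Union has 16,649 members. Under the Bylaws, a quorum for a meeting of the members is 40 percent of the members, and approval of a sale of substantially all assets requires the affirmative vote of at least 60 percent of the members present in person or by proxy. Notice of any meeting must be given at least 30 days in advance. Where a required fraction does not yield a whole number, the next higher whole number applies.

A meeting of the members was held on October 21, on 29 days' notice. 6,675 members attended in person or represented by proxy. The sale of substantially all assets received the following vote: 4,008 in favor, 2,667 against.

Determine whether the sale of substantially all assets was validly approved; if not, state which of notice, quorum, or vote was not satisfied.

Notice: 29 days given; 30 required. Not satisfied.
Quorum: 40% of 16,649 = 6,659.60, rounded up to 6,660; 6,675 present. Satisfied.
Vote: requires three-fifths of those present (6,675); 3/5 of 6675 = 4005, so 4,005 needed; 4,008 in favor. Satisfied.

Invalid — notice requirement not satisfied.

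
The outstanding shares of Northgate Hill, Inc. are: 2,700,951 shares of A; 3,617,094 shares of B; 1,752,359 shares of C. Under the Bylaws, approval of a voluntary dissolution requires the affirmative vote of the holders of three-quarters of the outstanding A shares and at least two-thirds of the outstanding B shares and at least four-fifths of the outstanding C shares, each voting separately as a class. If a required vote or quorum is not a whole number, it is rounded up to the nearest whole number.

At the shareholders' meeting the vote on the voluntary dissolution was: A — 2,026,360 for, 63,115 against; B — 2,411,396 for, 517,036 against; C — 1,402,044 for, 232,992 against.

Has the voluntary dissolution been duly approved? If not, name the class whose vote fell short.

A: 3/4 of 2700951 = 2025713.25, rounded up to 2025714; 2,025,714 required, 2,026,360 in favor — approved.
B: 2/3 of 3617094 = 2411396; 2,411,396 required, 2,411,396 in favor — approved.
C: 4/5 of 1752359 = 1401887.20, rounded up to 1401888; 1,401,888 required, 1,402,044 in favor — approved.

Approved — every class gave the required vote.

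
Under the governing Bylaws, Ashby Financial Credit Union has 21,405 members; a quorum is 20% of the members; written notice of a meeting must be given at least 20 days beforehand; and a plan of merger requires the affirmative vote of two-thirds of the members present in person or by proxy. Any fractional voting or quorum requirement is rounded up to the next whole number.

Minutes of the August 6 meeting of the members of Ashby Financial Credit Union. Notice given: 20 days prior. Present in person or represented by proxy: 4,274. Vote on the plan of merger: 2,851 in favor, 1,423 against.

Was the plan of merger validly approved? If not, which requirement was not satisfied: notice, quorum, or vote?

Notice: 20 days given; 20 required. Satisfied.
Quorum: 20% of 21,405 = 4,281; 4,274 present. Not satisfied.
Vote: requires two-thirds of those present (4,274); 2/3 of 4274 = 2849.33, rounded up to 2850, so 2,850 needed; 2,851 in favor. Satisfied.

Invalid — quorum requirement not satisfied.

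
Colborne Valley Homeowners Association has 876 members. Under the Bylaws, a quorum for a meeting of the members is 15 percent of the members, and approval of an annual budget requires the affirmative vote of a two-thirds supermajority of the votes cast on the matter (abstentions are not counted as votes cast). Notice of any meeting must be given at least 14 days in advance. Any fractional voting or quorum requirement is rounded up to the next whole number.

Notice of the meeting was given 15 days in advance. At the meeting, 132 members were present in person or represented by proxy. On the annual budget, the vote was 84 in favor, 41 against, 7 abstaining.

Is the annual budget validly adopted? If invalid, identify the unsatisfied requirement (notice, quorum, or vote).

Notice: 15 days given; 14 required. Satisfied.
Quorum: 15% of 876 = 131.40, rounded up to 132; 132 present. Satisfied.
Vote: requires two-thirds of the votes cast (132 − 7 abstaining = 125); 2/3 of 125 = 83.33, rounded up to 84, so 84 needed; 84 in favor. Satisfied.

Valid — all requirements satisfied.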